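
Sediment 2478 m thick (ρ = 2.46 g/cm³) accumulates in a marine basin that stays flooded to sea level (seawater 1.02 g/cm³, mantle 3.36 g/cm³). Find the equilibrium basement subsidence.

Submarine loading: the sediment displaces seawater, and the subsidence is in turn flooded, so s (ρ_m − ρ_w) = t (ρ_sed − ρ_w).
s = 2478 m × (2.46 − 1.02) / (3.36 − 1.02) = 1520 m.

1520 m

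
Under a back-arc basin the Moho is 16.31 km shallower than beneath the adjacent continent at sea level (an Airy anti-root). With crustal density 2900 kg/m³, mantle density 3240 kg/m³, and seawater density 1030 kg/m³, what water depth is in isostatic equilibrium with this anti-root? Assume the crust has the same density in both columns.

Replacing a thickness d of crust by seawater at the top must be balanced by replacing crust with mantle at the base: d (ρ_c − ρ_w) = a (ρ_m − ρ_c).
d = a (ρ_m − ρ_c)/(ρ_c − ρ_w) = 16.31 km × 340/1870 = 2.97 km.

2.97 km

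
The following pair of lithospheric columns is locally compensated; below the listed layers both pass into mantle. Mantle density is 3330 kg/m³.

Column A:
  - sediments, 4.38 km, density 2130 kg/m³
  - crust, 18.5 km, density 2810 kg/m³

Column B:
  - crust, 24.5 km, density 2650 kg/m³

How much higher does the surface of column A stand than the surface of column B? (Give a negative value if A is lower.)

−0.536 km

For any compensation level in the mantle, the mantle terms cancel and isostasy reduces to e = (Σt_A − Σt_B) − (Σ(ρt)_A − Σ(ρt)_B) / ρ_m.
Σt_A = 22.88 km; Σt_B = 24.5 km; Σ(ρt)_A = 61314.4; Σ(ρt)_B = 64925 (in km·kg/m³).
e = (22.88 − 24.5) − (61314.4 − 64925) / 3330 = −0.536 km.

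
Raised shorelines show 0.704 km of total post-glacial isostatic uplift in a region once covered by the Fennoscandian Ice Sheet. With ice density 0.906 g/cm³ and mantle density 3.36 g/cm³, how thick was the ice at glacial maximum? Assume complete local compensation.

2.61 km

u = t ρ_ice/ρ_m → t = u ρ_m/ρ_ice = 0.704 km × 3.36/0.906 = 2.61 km.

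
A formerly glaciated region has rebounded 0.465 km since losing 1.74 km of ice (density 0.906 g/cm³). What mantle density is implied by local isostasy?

3.39 g/cm³

ρ_m = ρ_ice t / u = 0.906 × 1.74 km/0.465 km = 3.39 g/cm³.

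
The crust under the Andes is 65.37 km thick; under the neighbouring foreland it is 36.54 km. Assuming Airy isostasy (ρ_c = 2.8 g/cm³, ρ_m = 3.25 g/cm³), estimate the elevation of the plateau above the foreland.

3.99 km

Excess crust Δ = 65.37 km − 36.54 km = 28.83 km, split between elevation h and root r with h + r = Δ.
Airy balance ρ_c h = (ρ_m − ρ_c) r gives r = h ρ_c/(ρ_m − ρ_c), so h (1 + ρ_c/(ρ_m − ρ_c)) = Δ, i.e. h = Δ (ρ_m − ρ_c)/ρ_m.
h = 28.83 km × 0.45/3.25 = 3.99 km.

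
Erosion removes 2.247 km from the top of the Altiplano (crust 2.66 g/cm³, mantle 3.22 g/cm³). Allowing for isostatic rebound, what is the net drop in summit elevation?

Rebound u = e ρ_c/ρ_m = 2.247 km × 2.66/3.22 = 1.856 km.
Net surface drop = e − u = 2.247 km − 1.856 km = e (ρ_m − ρ_c)/ρ_m = 0.391 km.

0.391 km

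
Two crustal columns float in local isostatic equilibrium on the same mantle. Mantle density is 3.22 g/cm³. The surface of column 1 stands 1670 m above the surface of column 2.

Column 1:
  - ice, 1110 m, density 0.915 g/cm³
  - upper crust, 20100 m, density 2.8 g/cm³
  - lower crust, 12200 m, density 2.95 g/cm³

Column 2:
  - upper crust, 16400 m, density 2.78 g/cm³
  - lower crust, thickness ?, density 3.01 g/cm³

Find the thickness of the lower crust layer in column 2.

Take the compensation level at the base of the deeper column (depth z_c below the surface of column 1) and equate Σ ρ_i t_i down to z_c; mantle fills any gap and the z_c terms cancel.
Column 1: 1110×0.915 + 20100×2.8 + 12200×2.95 + (z_c − 33410)×3.22
Column 2: 1670×0 + 16400×2.78 + x×3.01 + (z_c − 1670 − 16400 − x)×3.22
The z_c×3.22 term appears on both sides and cancels. Collect the known terms of each column as K = Σ(ρt)_known − 3.22 × (depth of known layers): K_1 = 93285.65 − 3.22×33410 = −14294.55; K_2 = 45592 − 3.22×(1670 + 16400) = −12593.4.
Balance: K_1 = K_2 − x×(3.22 − 3.01), so x = (K_2 − K_1)/(3.22 − 3.01) = 1701.15/0.21 = 8100 m.

8100 m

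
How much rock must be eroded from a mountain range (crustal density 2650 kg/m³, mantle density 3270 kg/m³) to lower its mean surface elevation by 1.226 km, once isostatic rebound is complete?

6.47 km

Net drop Δ = e − u = e − e ρ_c/ρ_m = e (ρ_m − ρ_c)/ρ_m.
e = Δ ρ_m/(ρ_m − ρ_c) = 1.226 km × 3270/620 = 6.47 km.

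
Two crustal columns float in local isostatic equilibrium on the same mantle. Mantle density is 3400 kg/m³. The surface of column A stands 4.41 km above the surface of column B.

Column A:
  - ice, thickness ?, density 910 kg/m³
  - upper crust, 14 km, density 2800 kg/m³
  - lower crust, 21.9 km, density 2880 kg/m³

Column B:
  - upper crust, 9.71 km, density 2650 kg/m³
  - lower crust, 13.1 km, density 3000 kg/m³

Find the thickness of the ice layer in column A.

Take the compensation level at the base of the deeper column (depth z_c below the surface of column A) and equate Σ ρ_i t_i down to z_c; mantle fills any gap and the z_c terms cancel.
Column A: x×910 + 14×2800 + 21.9×2880 + (z_c − 35.9 − x)×3400
Column B: 4.41×0 + 9.71×2650 + 13.1×3000 + (z_c − 4.41 − 22.81)×3400
The z_c×3400 term appears on both sides and cancels. Collect the known terms of each column as K = Σ(ρt)_known − 3400 × (depth of known layers): K_A = 102272 − 3400×35.9 = −19788; K_B = 65031.5 − 3400×(4.41 + 22.81) = −27516.5.
Balance: K_A − x×(3400 − 910) = K_B, so x = (K_A − K_B)/(3400 − 910) = 7728.5/2490 = 3.1 km.

3.1 km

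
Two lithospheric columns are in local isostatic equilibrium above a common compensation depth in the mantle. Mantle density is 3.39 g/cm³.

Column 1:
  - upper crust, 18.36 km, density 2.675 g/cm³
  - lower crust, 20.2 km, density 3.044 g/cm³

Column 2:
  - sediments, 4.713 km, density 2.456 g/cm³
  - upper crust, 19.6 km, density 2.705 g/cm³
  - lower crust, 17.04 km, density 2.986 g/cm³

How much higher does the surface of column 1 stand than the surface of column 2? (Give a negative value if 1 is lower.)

−1.36 km

For any compensation level in the mantle, the mantle terms cancel and isostasy reduces to e = (Σt_1 − Σt_2) − (Σ(ρt)_1 − Σ(ρt)_2) / ρ_m.
Σt_1 = 38.56 km; Σt_2 = 41.353 km; Σ(ρt)_1 = 110.6018; Σ(ρt)_2 = 115.474568 (in km·g/cm³).
e = (38.56 − 41.353) − (110.6018 − 115.474568) / 3.39 = −1.36 km.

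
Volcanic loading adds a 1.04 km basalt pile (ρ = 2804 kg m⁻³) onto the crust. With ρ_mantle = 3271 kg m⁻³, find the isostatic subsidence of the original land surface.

0.892 km

Subaerial loading: s = t ρ_load / ρ_m.
s = 1.04 km × 2804/3271 = 0.892 km.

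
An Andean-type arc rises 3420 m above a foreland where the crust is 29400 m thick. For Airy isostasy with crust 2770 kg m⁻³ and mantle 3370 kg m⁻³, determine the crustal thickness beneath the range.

48600 m

Root depth r = h ρ_c / (ρ_m − ρ_c) = 3420 m × 2770 / 600 = 15790 m.
Total thickness = T + h + r = 29400 m + 3420 m + 15790 m = 48600 m.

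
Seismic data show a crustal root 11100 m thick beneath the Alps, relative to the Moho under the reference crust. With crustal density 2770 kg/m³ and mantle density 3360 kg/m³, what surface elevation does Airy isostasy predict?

2360 m

By Archimedes' principle applied to the lithosphere: ρ_c h = (ρ_m − ρ_c) r.
h = r (ρ_m − ρ_c) / ρ_c = 11100 m × (3360 − 2770) / 2770 = 2360 m.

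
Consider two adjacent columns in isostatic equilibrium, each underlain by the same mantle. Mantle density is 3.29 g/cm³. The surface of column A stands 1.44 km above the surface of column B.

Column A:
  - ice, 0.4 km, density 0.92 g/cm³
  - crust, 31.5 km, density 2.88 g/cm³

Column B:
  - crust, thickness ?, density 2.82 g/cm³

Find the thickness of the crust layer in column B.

19.4 km

Take the compensation level at the base of the deeper column (depth z_c below the surface of column A) and equate Σ ρ_i t_i down to z_c; mantle fills any gap and the z_c terms cancel.
Column A: 0.4×0.92 + 31.5×2.88 + (z_c − 31.9)×3.29
Column B: 1.44×0 + x×2.82 + (z_c − 1.44 − 0 − x)×3.29
The z_c×3.29 term appears on both sides and cancels. Collect the known terms of each column as K = Σ(ρt)_known − 3.29 × (depth of known layers): K_A = 91.088 − 3.29×31.9 = −13.863; K_B = 0 − 3.29×(1.44 + 0) = −4.7376.
Balance: K_A = K_B − x×(3.29 − 2.82), so x = (K_B − K_A)/(3.29 − 2.82) = 9.1254/0.47 = 19.4 km.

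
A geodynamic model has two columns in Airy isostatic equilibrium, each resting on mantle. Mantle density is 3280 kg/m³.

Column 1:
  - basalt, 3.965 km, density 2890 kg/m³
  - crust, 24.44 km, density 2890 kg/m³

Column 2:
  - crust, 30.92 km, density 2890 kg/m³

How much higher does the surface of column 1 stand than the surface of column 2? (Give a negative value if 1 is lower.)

For any compensation level in the mantle, the mantle terms cancel and isostasy reduces to e = (Σt_1 − Σt_2) − (Σ(ρt)_1 − Σ(ρt)_2) / ρ_m.
Σt_1 = 28.405 km; Σt_2 = 30.92 km; Σ(ρt)_1 = 82090.45; Σ(ρt)_2 = 89358.8 (in km·kg/m³).
e = (28.405 − 30.92) − (82090.45 − 89358.8) / 3280 = −0.299 km.

−0.299 km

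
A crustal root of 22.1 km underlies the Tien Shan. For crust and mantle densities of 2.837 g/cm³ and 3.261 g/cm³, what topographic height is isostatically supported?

3.3 km

For local isostatic compensation: ρ_c h = (ρ_m − ρ_c) r.
h = r (ρ_m − ρ_c) / ρ_c = 22.1 km × (3.261 − 2.837) / 2.837 = 3.3 km.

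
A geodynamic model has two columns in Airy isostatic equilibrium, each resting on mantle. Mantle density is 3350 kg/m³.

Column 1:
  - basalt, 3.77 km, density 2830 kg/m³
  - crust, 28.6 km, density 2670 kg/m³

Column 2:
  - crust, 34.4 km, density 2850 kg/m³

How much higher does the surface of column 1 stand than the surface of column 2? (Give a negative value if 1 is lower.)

1.26 km

For any compensation level in the mantle, the mantle terms cancel and isostasy reduces to e = (Σt_1 − Σt_2) − (Σ(ρt)_1 − Σ(ρt)_2) / ρ_m.
Σt_1 = 32.37 km; Σt_2 = 34.4 km; Σ(ρt)_1 = 87031.1; Σ(ρt)_2 = 98040 (in km·kg/m³).
e = (32.37 − 34.4) − (87031.1 − 98040) / 3350 = 1.26 km.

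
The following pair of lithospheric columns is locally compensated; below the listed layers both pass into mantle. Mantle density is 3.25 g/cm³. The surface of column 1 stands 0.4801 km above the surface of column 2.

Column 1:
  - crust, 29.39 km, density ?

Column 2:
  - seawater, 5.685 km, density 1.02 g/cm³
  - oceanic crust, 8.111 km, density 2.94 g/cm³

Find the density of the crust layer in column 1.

2.68 g/cm³

Take the compensation level at the base of the deeper column (depth z_c below the surface of column 1) and equate Σ ρ_i t_i down to z_c; mantle fills any gap and the z_c terms cancel.
Column 1: 29.39×ρ + (z_c − 29.39)×3.25
Column 2: 0.4801×0 + 5.685×1.02 + 8.111×2.94 + (z_c − 0.4801 − 13.796)×3.25
The z_c×3.25 term appears on both sides and cancels. Collect the known terms of each column as K = Σ(ρt)_known − 3.25 × (depth of known layers): K_1 = 0 − 3.25×29.39 = −95.5175; K_2 = 29.64504 − 3.25×(0.4801 + 13.796) = −16.752285.
Balance: K_1 + 29.39×ρ = K_2, so ρ = (K_2 − K_1)/29.39 = 78.7652/29.39 = 2.68 g/cm³.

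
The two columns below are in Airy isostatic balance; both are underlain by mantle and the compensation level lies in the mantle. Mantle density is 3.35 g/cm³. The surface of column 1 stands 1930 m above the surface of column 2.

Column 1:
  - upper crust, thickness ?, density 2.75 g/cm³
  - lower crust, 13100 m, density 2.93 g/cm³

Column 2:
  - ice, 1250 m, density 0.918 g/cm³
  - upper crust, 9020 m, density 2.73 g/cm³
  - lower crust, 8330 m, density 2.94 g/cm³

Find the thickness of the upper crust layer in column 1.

Take the compensation level at the base of the deeper column (depth z_c below the surface of column 1) and equate Σ ρ_i t_i down to z_c; mantle fills any gap and the z_c terms cancel.
Column 1: x×2.75 + 13100×2.93 + (z_c − 13100 − x)×3.35
Column 2: 1930×0 + 1250×0.918 + 9020×2.73 + 8330×2.94 + (z_c − 1930 − 18600)×3.35
The z_c×3.35 term appears on both sides and cancels. Collect the known terms of each column as K = Σ(ρt)_known − 3.35 × (depth of known layers): K_1 = 38383 − 3.35×13100 = −5502; K_2 = 50262.3 − 3.35×(1930 + 18600) = −18513.2.
Balance: K_1 − x×(3.35 − 2.75) = K_2, so x = (K_1 − K_2)/(3.35 − 2.75) = 13011.2/0.6 = 21700 m.

21700 m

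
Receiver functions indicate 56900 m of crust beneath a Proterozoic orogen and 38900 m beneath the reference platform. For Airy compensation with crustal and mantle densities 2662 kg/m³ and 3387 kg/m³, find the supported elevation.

Excess crust Δ = 56900 m − 38900 m = 18000 m, split between elevation h and root r with h + r = Δ.
Airy balance ρ_c h = (ρ_m − ρ_c) r gives r = h ρ_c/(ρ_m − ρ_c), so h (1 + ρ_c/(ρ_m − ρ_c)) = Δ, i.e. h = Δ (ρ_m − ρ_c)/ρ_m.
h = 18000 m × 725/3387 = 3850 m.

3850 m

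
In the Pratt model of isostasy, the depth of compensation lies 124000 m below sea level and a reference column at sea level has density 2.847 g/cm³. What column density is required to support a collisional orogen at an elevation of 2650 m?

2.79 g/cm³

Pratt balance: ρ_ref D = ρ (D + h).
ρ = ρ_ref D/(D + h) = 2.847 × 124000 m/(124000 m + 2650 m) = 2.79 g/cm³.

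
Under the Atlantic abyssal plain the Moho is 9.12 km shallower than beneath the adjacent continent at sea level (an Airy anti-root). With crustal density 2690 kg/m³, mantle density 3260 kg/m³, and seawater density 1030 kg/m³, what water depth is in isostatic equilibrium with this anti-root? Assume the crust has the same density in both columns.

3.13 km

Replacing a thickness d of crust by seawater at the top must be balanced by replacing crust with mantle at the base: d (ρ_c − ρ_w) = a (ρ_m − ρ_c).
d = a (ρ_m − ρ_c)/(ρ_c − ρ_w) = 9.12 km × 570/1660 = 3.13 km.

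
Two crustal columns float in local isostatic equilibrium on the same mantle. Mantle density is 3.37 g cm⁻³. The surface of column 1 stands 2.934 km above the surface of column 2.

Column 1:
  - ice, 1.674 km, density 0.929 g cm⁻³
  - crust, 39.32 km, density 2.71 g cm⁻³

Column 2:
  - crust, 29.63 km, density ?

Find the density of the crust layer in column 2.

Take the compensation level at the base of the deeper column (depth z_c below the surface of column 1) and equate Σ ρ_i t_i down to z_c; mantle fills any gap and the z_c terms cancel.
Column 1: 1.674×0.929 + 39.32×2.71 + (z_c − 40.994)×3.37
Column 2: 2.934×0 + 29.63×ρ + (z_c − 2.934 − 29.63)×3.37
The z_c×3.37 term appears on both sides and cancels. Collect the known terms of each column as K = Σ(ρt)_known − 3.37 × (depth of known layers): K_1 = 108.112346 − 3.37×40.994 = −30.037434; K_2 = 0 − 3.37×(2.934 + 29.63) = −109.74068.
Balance: K_1 = K_2 + 29.63×ρ, so ρ = (K_1 − K_2)/29.63 = 79.7032/29.63 = 2.69 g cm⁻³.

2.69 g cm⁻³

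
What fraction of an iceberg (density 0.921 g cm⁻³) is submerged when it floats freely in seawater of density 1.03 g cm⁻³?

0.894

Submerged fraction = ρ_obj/ρ_fluid = 0.921/1.03 = 0.894.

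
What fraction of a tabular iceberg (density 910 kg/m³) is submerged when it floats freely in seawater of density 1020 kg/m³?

0.892

Submerged fraction = ρ_obj/ρ_fluid = 910/1020 = 0.892.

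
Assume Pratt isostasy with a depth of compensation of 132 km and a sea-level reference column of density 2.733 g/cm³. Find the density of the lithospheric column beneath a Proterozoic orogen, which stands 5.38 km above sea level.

Pratt balance: ρ_ref D = ρ (D + h).
ρ = ρ_ref D/(D + h) = 2.733 × 132 km/(132 km + 5.38 km) = 2.63 g/cm³.

2.63 g/cm³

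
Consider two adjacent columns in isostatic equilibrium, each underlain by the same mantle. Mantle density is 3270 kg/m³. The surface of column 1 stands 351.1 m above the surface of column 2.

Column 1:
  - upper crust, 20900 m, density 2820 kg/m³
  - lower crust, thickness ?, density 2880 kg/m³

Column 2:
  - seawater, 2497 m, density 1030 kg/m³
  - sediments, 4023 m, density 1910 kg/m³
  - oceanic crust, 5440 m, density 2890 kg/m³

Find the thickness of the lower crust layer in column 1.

Take the compensation level at the base of the deeper column (depth z_c below the surface of column 1) and equate Σ ρ_i t_i down to z_c; mantle fills any gap and the z_c terms cancel.
Column 1: 20900×2820 + x×2880 + (z_c − 20900 − x)×3270
Column 2: 351.1×0 + 2497×1030 + 4023×1910 + 5440×2890 + (z_c − 351.1 − 11960)×3270
The z_c×3270 term appears on both sides and cancels. Collect the known terms of each column as K = Σ(ρt)_known − 3270 × (depth of known layers): K_1 = 58938000 − 3270×20900 = −9405000; K_2 = 25977440 − 3270×(351.1 + 11960) = −14279857.
Balance: K_1 − x×(3270 − 2880) = K_2, so x = (K_1 − K_2)/(3270 − 2880) = 4874860/390 = 12500 m.

12500 m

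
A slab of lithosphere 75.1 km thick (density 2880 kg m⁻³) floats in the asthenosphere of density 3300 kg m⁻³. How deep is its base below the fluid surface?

Draft d = t ρ_obj/ρ_fluid = 75.1 km × 2880/3300 = 65.5 km.

65.5 km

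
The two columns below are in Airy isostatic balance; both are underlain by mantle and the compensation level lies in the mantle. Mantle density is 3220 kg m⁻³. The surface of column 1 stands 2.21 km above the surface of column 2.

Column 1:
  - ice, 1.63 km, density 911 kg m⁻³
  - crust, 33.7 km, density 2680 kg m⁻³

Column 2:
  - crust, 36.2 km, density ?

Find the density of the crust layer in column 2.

Take the compensation level at the base of the deeper column (depth z_c below the surface of column 1) and equate Σ ρ_i t_i down to z_c; mantle fills any gap and the z_c terms cancel.
Column 1: 1.63×911 + 33.7×2680 + (z_c − 35.33)×3220
Column 2: 2.21×0 + 36.2×ρ + (z_c − 2.21 − 36.2)×3220
The z_c×3220 term appears on both sides and cancels. Collect the known terms of each column as K = Σ(ρt)_known − 3220 × (depth of known layers): K_1 = 91800.93 − 3220×35.33 = −21961.67; K_2 = 0 − 3220×(2.21 + 36.2) = −123680.2.
Balance: K_1 = K_2 + 36.2×ρ, so ρ = (K_1 − K_2)/36.2 = 101719/36.2 = 2810 kg m⁻³.

2810 kg m⁻³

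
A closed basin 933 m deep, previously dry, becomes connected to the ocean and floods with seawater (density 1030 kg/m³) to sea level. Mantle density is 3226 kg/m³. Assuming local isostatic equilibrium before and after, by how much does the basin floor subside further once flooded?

438 m

After flooding the water column is d + s deep. Its weight must equal the weight of mantle displaced by the extra subsidence s: (d + s) ρ_w = s ρ_m.
s = d ρ_w / (ρ_m − ρ_w) = 933 m × 1030/(3226 − 1030) = 438 m.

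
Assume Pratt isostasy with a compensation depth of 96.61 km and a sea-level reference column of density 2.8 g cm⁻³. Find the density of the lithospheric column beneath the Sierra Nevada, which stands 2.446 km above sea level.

2.73 g cm⁻³

Pratt balance: ρ_ref D = ρ (D + h).
ρ = ρ_ref D/(D + h) = 2.8 × 96.61 km/(96.61 km + 2.446 km) = 2.73 g cm⁻³.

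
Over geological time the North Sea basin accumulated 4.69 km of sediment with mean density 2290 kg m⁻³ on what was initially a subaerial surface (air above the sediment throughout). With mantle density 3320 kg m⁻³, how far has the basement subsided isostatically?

Subaerial load: s = t ρ_sed / ρ_m = 4.69 km × 2290/3320 = 3.23 km.

3.23 km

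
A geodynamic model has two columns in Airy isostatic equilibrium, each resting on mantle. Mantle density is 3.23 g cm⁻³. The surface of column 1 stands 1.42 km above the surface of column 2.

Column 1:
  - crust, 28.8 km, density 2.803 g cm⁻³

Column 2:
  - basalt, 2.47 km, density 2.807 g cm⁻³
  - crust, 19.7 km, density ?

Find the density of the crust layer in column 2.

2.89 g cm⁻³

Take the compensation level at the base of the deeper column (depth z_c below the surface of column 1) and equate Σ ρ_i t_i down to z_c; mantle fills any gap and the z_c terms cancel.
Column 1: 28.8×2.803 + (z_c − 28.8)×3.23
Column 2: 1.42×0 + 2.47×2.807 + 19.7×ρ + (z_c − 1.42 − 22.17)×3.23
The z_c×3.23 term appears on both sides and cancels. Collect the known terms of each column as K = Σ(ρt)_known − 3.23 × (depth of known layers): K_1 = 80.7264 − 3.23×28.8 = −12.2976; K_2 = 6.93329 − 3.23×(1.42 + 22.17) = −69.26241.
Balance: K_1 = K_2 + 19.7×ρ, so ρ = (K_1 − K_2)/19.7 = 56.9648/19.7 = 2.89 g cm⁻³.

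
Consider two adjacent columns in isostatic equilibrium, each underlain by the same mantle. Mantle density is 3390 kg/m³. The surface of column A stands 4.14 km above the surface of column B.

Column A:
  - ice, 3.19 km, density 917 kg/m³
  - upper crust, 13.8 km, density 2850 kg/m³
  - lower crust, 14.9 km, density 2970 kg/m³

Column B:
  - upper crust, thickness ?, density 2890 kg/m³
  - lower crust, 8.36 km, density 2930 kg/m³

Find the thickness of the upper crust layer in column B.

7.44 km

Take the compensation level at the base of the deeper column (depth z_c below the surface of column A) and equate Σ ρ_i t_i down to z_c; mantle fills any gap and the z_c terms cancel.
Column A: 3.19×917 + 13.8×2850 + 14.9×2970 + (z_c − 31.89)×3390
Column B: 4.14×0 + x×2890 + 8.36×2930 + (z_c − 4.14 − 8.36 − x)×3390
The z_c×3390 term appears on both sides and cancels. Collect the known terms of each column as K = Σ(ρt)_known − 3390 × (depth of known layers): K_A = 86508.23 − 3390×31.89 = −21598.87; K_B = 24494.8 − 3390×(4.14 + 8.36) = −17880.2.
Balance: K_A = K_B − x×(3390 − 2890), so x = (K_B − K_A)/(3390 − 2890) = 3718.67/500 = 7.44 km.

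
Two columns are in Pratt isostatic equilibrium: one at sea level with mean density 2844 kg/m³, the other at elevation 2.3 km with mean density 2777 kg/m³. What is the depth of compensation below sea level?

95.3 km

ρ_ref D = ρ (D + h) → D (ρ_ref − ρ) = ρ h.
D = ρ h/(ρ_ref − ρ) = 2777 × 2.3 km/(2844 − 2777) = 95.3 km.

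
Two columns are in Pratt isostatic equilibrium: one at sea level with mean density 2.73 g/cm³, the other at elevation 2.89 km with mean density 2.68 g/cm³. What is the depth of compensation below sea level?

155 km

ρ_ref D = ρ (D + h) → D (ρ_ref − ρ) = ρ h.
D = ρ h/(ρ_ref − ρ) = 2.68 × 2.89 km/(2.73 − 2.68) = 155 km.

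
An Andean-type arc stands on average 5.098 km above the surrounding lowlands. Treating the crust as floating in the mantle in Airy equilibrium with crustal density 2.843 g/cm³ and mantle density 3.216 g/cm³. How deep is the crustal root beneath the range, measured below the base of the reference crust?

By Archimedes' principle applied to the lithosphere: the weight of the topography is balanced by the buoyancy of the root, ρ_c h = (ρ_m − ρ_c) r.
r = h · ρ_c / (ρ_m − ρ_c) = 5.098 km × 2.843 / (3.216 − 2.843) = 38.9 km.

38.9 km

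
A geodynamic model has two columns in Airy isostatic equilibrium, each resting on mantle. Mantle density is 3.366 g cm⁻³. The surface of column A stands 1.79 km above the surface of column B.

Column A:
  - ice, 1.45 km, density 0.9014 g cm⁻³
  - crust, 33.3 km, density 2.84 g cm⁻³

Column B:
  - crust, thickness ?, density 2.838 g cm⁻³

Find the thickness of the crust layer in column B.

Take the compensation level at the base of the deeper column (depth z_c below the surface of column A) and equate Σ ρ_i t_i down to z_c; mantle fills any gap and the z_c terms cancel.
Column A: 1.45×0.9014 + 33.3×2.84 + (z_c − 34.75)×3.366
Column B: 1.79×0 + x×2.838 + (z_c − 1.79 − 0 − x)×3.366
The z_c×3.366 term appears on both sides and cancels. Collect the known terms of each column as K = Σ(ρt)_known − 3.366 × (depth of known layers): K_A = 95.87903 − 3.366×34.75 = −21.08947; K_B = 0 − 3.366×(1.79 + 0) = −6.02514.
Balance: K_A = K_B − x×(3.366 − 2.838), so x = (K_B − K_A)/(3.366 − 2.838) = 15.0643/0.528 = 28.5 km.

28.5 km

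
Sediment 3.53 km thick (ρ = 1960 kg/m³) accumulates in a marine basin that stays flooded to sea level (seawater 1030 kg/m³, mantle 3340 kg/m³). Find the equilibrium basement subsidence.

1.42 km

Submarine loading: the sediment displaces seawater, and the subsidence is in turn flooded, so s (ρ_m − ρ_w) = t (ρ_sed − ρ_w).
s = 3.53 km × (1960 − 1030) / (3340 − 1030) = 1.42 km.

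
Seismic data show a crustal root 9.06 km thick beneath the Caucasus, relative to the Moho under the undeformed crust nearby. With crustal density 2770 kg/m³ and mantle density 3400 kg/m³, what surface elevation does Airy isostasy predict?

2.06 km

Isostatic balance requires: ρ_c h = (ρ_m − ρ_c) r.
h = r (ρ_m − ρ_c) / ρ_c = 9.06 km × (3400 − 2770) / 2770 = 2.06 km.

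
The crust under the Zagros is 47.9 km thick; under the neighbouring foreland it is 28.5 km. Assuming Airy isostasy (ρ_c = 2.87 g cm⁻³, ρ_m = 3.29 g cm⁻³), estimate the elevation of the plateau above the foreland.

Excess crust Δ = 47.9 km − 28.5 km = 19.4 km, split between elevation h and root r with h + r = Δ.
Airy balance ρ_c h = (ρ_m − ρ_c) r gives r = h ρ_c/(ρ_m − ρ_c), so h (1 + ρ_c/(ρ_m − ρ_c)) = Δ, i.e. h = Δ (ρ_m − ρ_c)/ρ_m.
h = 19.4 km × 0.42/3.29 = 2.48 km.

2.48 km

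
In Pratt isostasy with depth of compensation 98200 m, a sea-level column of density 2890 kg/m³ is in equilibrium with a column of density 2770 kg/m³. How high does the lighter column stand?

ρ_ref D = ρ (D + h) → h = D (ρ_ref − ρ)/ρ.
h = 98200 m × (2890 − 2770)/2770 = 4250 m.

4250 m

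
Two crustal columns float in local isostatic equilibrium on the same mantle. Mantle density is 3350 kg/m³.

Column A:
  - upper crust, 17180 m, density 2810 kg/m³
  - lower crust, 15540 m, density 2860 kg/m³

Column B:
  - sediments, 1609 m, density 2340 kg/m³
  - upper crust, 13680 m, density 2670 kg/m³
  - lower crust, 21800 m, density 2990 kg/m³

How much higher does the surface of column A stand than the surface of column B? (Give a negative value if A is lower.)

For any compensation level in the mantle, the mantle terms cancel and isostasy reduces to e = (Σt_A − Σt_B) − (Σ(ρt)_A − Σ(ρt)_B) / ρ_m.
Σt_A = 32720 m; Σt_B = 37089 m; Σ(ρt)_A = 92720200; Σ(ρt)_B = 105472660 (in m·kg/m³).
e = (32720 − 37089) − (92720200 − 105472660) / 3350 = −562 m.

−562 m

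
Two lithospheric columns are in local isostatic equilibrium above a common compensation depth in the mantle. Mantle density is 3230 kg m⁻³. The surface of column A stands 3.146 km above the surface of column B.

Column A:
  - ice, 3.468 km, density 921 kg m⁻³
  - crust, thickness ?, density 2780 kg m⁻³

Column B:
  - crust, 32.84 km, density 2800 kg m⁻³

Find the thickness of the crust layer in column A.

Take the compensation level at the base of the deeper column (depth z_c below the surface of column A) and equate Σ ρ_i t_i down to z_c; mantle fills any gap and the z_c terms cancel.
Column A: 3.468×921 + x×2780 + (z_c − 3.468 − x)×3230
Column B: 3.146×0 + 32.84×2800 + (z_c − 3.146 − 32.84)×3230
The z_c×3230 term appears on both sides and cancels. Collect the known terms of each column as K = Σ(ρt)_known − 3230 × (depth of known layers): K_A = 3194.028 − 3230×3.468 = −8007.612; K_B = 91952 − 3230×(3.146 + 32.84) = −24282.78.
Balance: K_A − x×(3230 − 2780) = K_B, so x = (K_A − K_B)/(3230 − 2780) = 16275.2/450 = 36.2 km.

36.2 km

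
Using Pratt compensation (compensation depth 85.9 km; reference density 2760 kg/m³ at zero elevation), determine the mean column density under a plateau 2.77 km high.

2670 kg/m³

Pratt balance: ρ_ref D = ρ (D + h).
ρ = ρ_ref D/(D + h) = 2760 × 85.9 km/(85.9 km + 2.77 km) = 2670 kg/m³.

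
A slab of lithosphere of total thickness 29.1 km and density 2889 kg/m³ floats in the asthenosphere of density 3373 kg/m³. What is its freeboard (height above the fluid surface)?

4.18 km

Floating equilibrium: submerged depth d = t ρ_obj/ρ_fluid = 29.1 km × 2889/3373 = 24.92 km.
Freeboard = t − d = 29.1 km − 24.92 km = 4.18 km.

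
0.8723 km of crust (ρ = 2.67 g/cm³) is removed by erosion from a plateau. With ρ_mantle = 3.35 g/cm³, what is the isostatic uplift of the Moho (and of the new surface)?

Unloading: uplift u = e ρ_c/ρ_m = 0.8723 km × 2.67/3.35 = 0.695 km.

0.695 km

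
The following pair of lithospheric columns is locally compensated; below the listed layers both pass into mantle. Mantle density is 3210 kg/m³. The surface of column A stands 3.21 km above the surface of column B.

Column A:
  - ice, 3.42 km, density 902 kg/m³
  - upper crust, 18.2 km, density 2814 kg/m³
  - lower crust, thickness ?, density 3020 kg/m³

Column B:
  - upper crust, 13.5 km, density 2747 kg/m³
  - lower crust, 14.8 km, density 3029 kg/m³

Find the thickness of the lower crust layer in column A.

21.8 km

Take the compensation level at the base of the deeper column (depth z_c below the surface of column A) and equate Σ ρ_i t_i down to z_c; mantle fills any gap and the z_c terms cancel.
Column A: 3.42×902 + 18.2×2814 + x×3020 + (z_c − 21.62 − x)×3210
Column B: 3.21×0 + 13.5×2747 + 14.8×3029 + (z_c − 3.21 − 28.3)×3210
The z_c×3210 term appears on both sides and cancels. Collect the known terms of each column as K = Σ(ρt)_known − 3210 × (depth of known layers): K_A = 54299.64 − 3210×21.62 = −15100.56; K_B = 81913.7 − 3210×(3.21 + 28.3) = −19233.4.
Balance: K_A − x×(3210 − 3020) = K_B, so x = (K_A − K_B)/(3210 − 3020) = 4132.84/190 = 21.8 km.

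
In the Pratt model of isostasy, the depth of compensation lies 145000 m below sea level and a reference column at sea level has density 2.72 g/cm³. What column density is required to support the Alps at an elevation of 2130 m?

2.68 g/cm³

Pratt balance: ρ_ref D = ρ (D + h).
ρ = ρ_ref D/(D + h) = 2.72 × 145000 m/(145000 m + 2130 m) = 2.68 g/cm³.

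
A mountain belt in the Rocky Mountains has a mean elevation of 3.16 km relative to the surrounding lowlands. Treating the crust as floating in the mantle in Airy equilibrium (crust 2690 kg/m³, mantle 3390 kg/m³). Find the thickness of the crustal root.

12.1 km

Balancing pressure at the compensation depth: the weight of the topography is balanced by the buoyancy of the root, ρ_c h = (ρ_m − ρ_c) r.
r = h · ρ_c / (ρ_m − ρ_c) = 3.16 km × 2690 / (3390 − 2690) = 12.1 km.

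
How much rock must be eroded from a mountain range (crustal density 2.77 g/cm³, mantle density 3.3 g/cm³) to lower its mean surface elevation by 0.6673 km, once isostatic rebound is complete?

Net drop Δ = e − u = e − e ρ_c/ρ_m = e (ρ_m − ρ_c)/ρ_m.
e = Δ ρ_m/(ρ_m − ρ_c) = 0.6673 km × 3.3/0.53 = 4.15 km.

4.15 km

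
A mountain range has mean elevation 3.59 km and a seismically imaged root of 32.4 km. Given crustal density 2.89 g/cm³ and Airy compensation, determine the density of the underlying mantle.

Airy balance: ρ_c h = (ρ_m − ρ_c) r → ρ_m = ρ_c (1 + h/r).
ρ_m = 2.89 × (1 + 3.59 km/32.4 km) = 3.21 g/cm³.

3.21 g/cm³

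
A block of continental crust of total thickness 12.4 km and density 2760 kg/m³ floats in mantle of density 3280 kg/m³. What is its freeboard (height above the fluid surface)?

1.97 km

Floating equilibrium: submerged depth d = t ρ_obj/ρ_fluid = 12.4 km × 2760/3280 = 10.43 km.
Freeboard = t − d = 12.4 km − 10.43 km = 1.97 km.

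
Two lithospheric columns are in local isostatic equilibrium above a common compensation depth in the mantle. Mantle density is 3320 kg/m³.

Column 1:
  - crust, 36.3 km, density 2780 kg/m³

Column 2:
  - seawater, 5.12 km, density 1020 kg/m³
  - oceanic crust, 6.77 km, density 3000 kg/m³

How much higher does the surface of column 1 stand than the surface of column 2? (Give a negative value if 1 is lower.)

1.7 km

For any compensation level in the mantle, the mantle terms cancel and isostasy reduces to e = (Σt_1 − Σt_2) − (Σ(ρt)_1 − Σ(ρt)_2) / ρ_m.
Σt_1 = 36.3 km; Σt_2 = 11.89 km; Σ(ρt)_1 = 100914; Σ(ρt)_2 = 25532.4 (in km·kg/m³).
e = (36.3 − 11.89) − (100914 − 25532.4) / 3320 = 1.7 km.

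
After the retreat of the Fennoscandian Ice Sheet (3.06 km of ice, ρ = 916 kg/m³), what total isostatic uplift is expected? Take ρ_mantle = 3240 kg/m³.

Removing the load lets mantle flow back in; uplift u satisfies ρ_ice t = ρ_m u.
u = t ρ_ice/ρ_m = 3.06 km × 916/3240 = 0.865 km.

0.865 km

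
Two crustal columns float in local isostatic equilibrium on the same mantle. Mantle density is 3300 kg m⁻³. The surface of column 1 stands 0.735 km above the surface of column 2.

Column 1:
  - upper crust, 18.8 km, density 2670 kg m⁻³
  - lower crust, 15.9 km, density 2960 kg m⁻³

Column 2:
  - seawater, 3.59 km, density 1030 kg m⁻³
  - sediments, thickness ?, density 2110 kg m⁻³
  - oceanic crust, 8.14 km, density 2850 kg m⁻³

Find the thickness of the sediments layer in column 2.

Take the compensation level at the base of the deeper column (depth z_c below the surface of column 1) and equate Σ ρ_i t_i down to z_c; mantle fills any gap and the z_c terms cancel.
Column 1: 18.8×2670 + 15.9×2960 + (z_c − 34.7)×3300
Column 2: 0.735×0 + 3.59×1030 + x×2110 + 8.14×2850 + (z_c − 0.735 − 11.73 − x)×3300
The z_c×3300 term appears on both sides and cancels. Collect the known terms of each column as K = Σ(ρt)_known − 3300 × (depth of known layers): K_1 = 97260 − 3300×34.7 = −17250; K_2 = 26896.7 − 3300×(0.735 + 11.73) = −14237.8.
Balance: K_1 = K_2 − x×(3300 − 2110), so x = (K_2 − K_1)/(3300 − 2110) = 3012.2/1190 = 2.53 km.

2.53 km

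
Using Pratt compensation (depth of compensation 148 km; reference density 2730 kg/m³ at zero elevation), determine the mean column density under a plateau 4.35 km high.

Pratt balance: ρ_ref D = ρ (D + h).
ρ = ρ_ref D/(D + h) = 2730 × 148 km/(148 km + 4.35 km) = 2650 kg/m³.

2650 kg/m³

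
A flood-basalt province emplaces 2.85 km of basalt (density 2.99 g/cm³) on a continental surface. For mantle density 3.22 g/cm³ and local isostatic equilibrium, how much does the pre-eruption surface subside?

Subaerial loading: s = t ρ_load / ρ_m.
s = 2.85 km × 2.99/3.22 = 2.65 km.

2.65 km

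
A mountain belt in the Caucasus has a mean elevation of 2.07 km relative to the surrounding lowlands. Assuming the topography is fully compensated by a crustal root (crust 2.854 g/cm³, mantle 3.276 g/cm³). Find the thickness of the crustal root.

14 km

In Airy isostatic equilibrium: the weight of the topography is balanced by the buoyancy of the root, ρ_c h = (ρ_m − ρ_c) r.
r = h · ρ_c / (ρ_m − ρ_c) = 2.07 km × 2.854 / (3.276 − 2.854) = 14 km.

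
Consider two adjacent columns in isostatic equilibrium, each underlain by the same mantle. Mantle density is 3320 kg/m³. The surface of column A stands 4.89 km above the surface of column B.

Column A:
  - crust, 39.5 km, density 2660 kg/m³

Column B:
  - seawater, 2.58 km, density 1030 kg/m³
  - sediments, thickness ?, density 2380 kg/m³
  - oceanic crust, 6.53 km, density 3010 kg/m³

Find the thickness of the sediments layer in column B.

2.02 km

Take the compensation level at the base of the deeper column (depth z_c below the surface of column A) and equate Σ ρ_i t_i down to z_c; mantle fills any gap and the z_c terms cancel.
Column A: 39.5×2660 + (z_c − 39.5)×3320
Column B: 4.89×0 + 2.58×1030 + x×2380 + 6.53×3010 + (z_c − 4.89 − 9.11 − x)×3320
The z_c×3320 term appears on both sides and cancels. Collect the known terms of each column as K = Σ(ρt)_known − 3320 × (depth of known layers): K_A = 105070 − 3320×39.5 = −26070; K_B = 22312.7 − 3320×(4.89 + 9.11) = −24167.3.
Balance: K_A = K_B − x×(3320 − 2380), so x = (K_B − K_A)/(3320 − 2380) = 1902.7/940 = 2.02 km.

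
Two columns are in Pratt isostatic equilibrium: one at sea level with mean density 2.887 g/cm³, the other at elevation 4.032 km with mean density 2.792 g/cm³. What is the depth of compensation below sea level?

ρ_ref D = ρ (D + h) → D (ρ_ref − ρ) = ρ h.
D = ρ h/(ρ_ref − ρ) = 2.792 × 4.032 km/(2.887 − 2.792) = 118 km.

118 km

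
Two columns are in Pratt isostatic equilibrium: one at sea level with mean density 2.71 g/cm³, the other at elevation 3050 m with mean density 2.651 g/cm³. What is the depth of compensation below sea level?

ρ_ref D = ρ (D + h) → D (ρ_ref − ρ) = ρ h.
D = ρ h/(ρ_ref − ρ) = 2.651 × 3050 m/(2.71 − 2.651) = 137000 m.

137000 m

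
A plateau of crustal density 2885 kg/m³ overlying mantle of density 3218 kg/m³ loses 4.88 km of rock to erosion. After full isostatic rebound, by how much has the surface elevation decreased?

0.505 km

Rebound u = e ρ_c/ρ_m = 4.88 km × 2885/3218 = 4.375 km.
Net surface drop = e − u = 4.88 km − 4.375 km = e (ρ_m − ρ_c)/ρ_m = 0.505 km.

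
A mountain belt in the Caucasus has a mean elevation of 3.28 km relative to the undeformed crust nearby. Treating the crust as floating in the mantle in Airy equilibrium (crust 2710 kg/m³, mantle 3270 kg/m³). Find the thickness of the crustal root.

15.9 km

For local isostatic compensation: the weight of the topography is balanced by the buoyancy of the root, ρ_c h = (ρ_m − ρ_c) r.
r = h · ρ_c / (ρ_m − ρ_c) = 3.28 km × 2710 / (3270 − 2710) = 15.9 km.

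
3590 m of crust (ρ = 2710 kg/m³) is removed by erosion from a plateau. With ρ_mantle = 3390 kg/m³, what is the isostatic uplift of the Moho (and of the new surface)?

Unloading: uplift u = e ρ_c/ρ_m = 3590 m × 2710/3390 = 2870 m.

2870 m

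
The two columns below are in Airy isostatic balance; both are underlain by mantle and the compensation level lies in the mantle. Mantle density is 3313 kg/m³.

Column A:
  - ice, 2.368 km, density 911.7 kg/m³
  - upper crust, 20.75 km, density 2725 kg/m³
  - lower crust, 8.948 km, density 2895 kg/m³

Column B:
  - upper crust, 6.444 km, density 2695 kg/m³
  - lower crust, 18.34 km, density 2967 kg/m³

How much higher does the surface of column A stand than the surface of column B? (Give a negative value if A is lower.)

For any compensation level in the mantle, the mantle terms cancel and isostasy reduces to e = (Σt_A − Σt_B) − (Σ(ρt)_A − Σ(ρt)_B) / ρ_m.
Σt_A = 32.066 km; Σt_B = 24.784 km; Σ(ρt)_A = 84607.1156; Σ(ρt)_B = 71781.36 (in km·kg/m³).
e = (32.066 − 24.784) − (84607.1156 − 71781.36) / 3313 = 3.41 km.

3.41 km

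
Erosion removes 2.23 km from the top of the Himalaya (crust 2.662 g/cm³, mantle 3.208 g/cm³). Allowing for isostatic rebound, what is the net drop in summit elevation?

Rebound u = e ρ_c/ρ_m = 2.23 km × 2.662/3.208 = 1.85 km.
Net surface drop = e − u = 2.23 km − 1.85 km = e (ρ_m − ρ_c)/ρ_m = 0.38 km.

0.38 km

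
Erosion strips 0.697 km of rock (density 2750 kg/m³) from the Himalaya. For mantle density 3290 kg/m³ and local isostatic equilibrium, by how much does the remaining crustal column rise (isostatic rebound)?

0.583 km

Unloading: uplift u = e ρ_c/ρ_m = 0.697 km × 2750/3290 = 0.583 km.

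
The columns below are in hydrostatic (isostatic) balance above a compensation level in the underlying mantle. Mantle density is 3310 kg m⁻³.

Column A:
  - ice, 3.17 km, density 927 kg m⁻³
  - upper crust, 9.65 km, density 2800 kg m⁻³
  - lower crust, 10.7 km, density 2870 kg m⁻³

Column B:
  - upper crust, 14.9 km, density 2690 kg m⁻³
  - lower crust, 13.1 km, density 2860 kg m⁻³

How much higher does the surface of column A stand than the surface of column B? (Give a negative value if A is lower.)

For any compensation level in the mantle, the mantle terms cancel and isostasy reduces to e = (Σt_A − Σt_B) − (Σ(ρt)_A − Σ(ρt)_B) / ρ_m.
Σt_A = 23.52 km; Σt_B = 28 km; Σ(ρt)_A = 60667.59; Σ(ρt)_B = 77547 (in km·kg m⁻³).
e = (23.52 − 28) − (60667.59 − 77547) / 3310 = 0.62 km.

0.62 km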